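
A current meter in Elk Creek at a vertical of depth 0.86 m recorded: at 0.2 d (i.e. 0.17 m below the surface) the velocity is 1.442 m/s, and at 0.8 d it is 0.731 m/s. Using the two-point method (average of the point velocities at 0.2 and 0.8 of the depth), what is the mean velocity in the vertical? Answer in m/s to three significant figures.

1.09 m/s

v̄ = (1.442 + 0.731) / 2 = 1.087 m/s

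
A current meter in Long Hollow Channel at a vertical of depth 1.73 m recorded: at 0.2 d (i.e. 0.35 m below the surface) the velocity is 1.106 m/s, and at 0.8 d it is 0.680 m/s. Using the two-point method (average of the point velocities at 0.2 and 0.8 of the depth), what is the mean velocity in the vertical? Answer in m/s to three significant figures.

0.893 m/s

v̄ = (1.106 + 0.680) / 2 = 0.8930 m/s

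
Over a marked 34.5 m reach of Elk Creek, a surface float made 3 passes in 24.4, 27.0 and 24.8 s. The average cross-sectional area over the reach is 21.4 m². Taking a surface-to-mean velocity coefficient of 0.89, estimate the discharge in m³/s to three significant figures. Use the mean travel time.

25.9 m³/s

t̄ = (24.4 + 27.0 + 24.8) / 3 = 25.4 s
v_surface = L / t̄ = 34.5 / 25.4 = 1.358 m/s
v_mean = 0.89 × 1.358 = 1.209 m/s
Q = A × v_mean = 21.4 × 1.209 = 25.87 m³/s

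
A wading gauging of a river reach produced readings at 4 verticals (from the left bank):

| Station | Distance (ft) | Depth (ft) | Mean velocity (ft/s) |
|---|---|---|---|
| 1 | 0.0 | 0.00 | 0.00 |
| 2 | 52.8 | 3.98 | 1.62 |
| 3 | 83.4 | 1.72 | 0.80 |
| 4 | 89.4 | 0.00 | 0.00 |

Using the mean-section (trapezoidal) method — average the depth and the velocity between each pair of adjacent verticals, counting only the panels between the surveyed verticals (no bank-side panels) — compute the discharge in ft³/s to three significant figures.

193 ft³/s

Panel 1-2: Δb = 52.8 ft, d̄ = (0.00+3.98)/2 = 1.99, v̄ = (0.00+1.62)/2 = 0.81 → q = 52.8×1.99×0.81 = 85.11 ft³/s
Panel 2-3: Δb = 30.6 ft, d̄ = (3.98+1.72)/2 = 2.85, v̄ = (1.62+0.80)/2 = 1.21 → q = 30.6×2.85×1.21 = 105.5 ft³/s
Panel 3-4: Δb = 6 ft, d̄ = (1.72+0.00)/2 = 0.86, v̄ = (0.80+0.00)/2 = 0.4 → q = 6×0.86×0.4 = 2.064 ft³/s
Q = Σ q = 192.7 ft³/s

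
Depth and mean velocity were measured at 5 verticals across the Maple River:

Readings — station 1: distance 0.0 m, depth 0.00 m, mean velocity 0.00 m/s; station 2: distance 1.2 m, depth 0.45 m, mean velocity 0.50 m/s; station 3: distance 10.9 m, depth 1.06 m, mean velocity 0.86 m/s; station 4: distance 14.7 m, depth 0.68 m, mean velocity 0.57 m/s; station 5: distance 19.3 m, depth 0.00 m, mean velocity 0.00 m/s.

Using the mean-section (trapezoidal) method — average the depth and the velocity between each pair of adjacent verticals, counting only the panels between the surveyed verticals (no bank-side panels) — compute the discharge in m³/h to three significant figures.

28300 m³/h

Panel 1-2: Δb = 1.2 m, d̄ = (0.00+0.45)/2 = 0.225, v̄ = (0.00+0.50)/2 = 0.25 → q = 1.2×0.225×0.25 = 0.06750 m³/s
Panel 2-3: Δb = 9.7 m, d̄ = (0.45+1.06)/2 = 0.755, v̄ = (0.50+0.86)/2 = 0.68 → q = 9.7×0.755×0.68 = 4.980 m³/s
Panel 3-4: Δb = 3.8 m, d̄ = (1.06+0.68)/2 = 0.87, v̄ = (0.86+0.57)/2 = 0.715 → q = 3.8×0.87×0.715 = 2.364 m³/s
Panel 4-5: Δb = 4.6 m, d̄ = (0.68+0.00)/2 = 0.34, v̄ = (0.57+0.00)/2 = 0.285 → q = 4.6×0.34×0.285 = 0.4457 m³/s
Q = Σ q = 7.857 m³/s
= 7.857 × 3600 = 28290 m³/h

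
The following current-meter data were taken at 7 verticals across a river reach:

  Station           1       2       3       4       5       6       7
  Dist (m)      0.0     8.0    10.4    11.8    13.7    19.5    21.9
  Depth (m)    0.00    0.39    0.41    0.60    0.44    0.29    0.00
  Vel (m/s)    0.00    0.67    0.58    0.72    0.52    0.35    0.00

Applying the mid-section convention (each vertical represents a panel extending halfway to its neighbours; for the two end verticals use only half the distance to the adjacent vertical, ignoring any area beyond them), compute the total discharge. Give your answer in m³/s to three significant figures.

w_2 = (10.4 − 0.0)/2 = 5.2 m; q_2 = 0.67 × 0.39 × 5.2 = 1.359 m³/s
w_3 = (11.8 − 8.0)/2 = 1.9 m; q_3 = 0.58 × 0.41 × 1.9 = 0.4518 m³/s
w_4 = (13.7 − 10.4)/2 = 1.65 m; q_4 = 0.72 × 0.60 × 1.65 = 0.7128 m³/s
w_5 = (19.5 − 11.8)/2 = 3.85 m; q_5 = 0.52 × 0.44 × 3.85 = 0.8809 m³/s
w_6 = (21.9 − 13.7)/2 = 4.1 m; q_6 = 0.35 × 0.29 × 4.1 = 0.4162 m³/s
Stations 1, 7 contribute zero (depth or velocity is 0).
Q = Σ qᵢ = 3.820 m³/s

3.82 m³/s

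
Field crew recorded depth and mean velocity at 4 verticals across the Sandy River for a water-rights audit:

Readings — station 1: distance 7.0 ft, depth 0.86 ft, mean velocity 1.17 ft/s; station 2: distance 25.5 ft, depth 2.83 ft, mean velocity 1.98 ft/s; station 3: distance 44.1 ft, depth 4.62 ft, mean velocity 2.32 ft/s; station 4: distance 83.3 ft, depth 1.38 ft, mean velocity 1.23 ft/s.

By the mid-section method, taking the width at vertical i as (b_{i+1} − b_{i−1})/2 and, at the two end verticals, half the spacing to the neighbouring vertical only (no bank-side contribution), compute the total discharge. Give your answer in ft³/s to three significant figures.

456 ft³/s

w_1 = (25.5 − 7.0)/2 = 9.25 ft; q_1 = 1.17 × 0.86 × 9.25 = 9.307 ft³/s
w_2 = (44.1 − 7.0)/2 = 18.55 ft; q_2 = 1.98 × 2.83 × 18.55 = 103.9 ft³/s
w_3 = (83.3 − 25.5)/2 = 28.9 ft; q_3 = 2.32 × 4.62 × 28.9 = 309.8 ft³/s
w_4 = (83.3 − 44.1)/2 = 19.6 ft; q_4 = 1.23 × 1.38 × 19.6 = 33.27 ft³/s
Q = Σ qᵢ = 456.3 ft³/s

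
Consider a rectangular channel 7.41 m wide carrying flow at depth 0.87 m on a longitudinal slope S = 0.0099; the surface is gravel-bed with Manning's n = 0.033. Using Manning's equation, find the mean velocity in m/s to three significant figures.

A = b·y = 7.41 × 0.87 = 6.447 m²
P = b + 2y = 7.41 + 2×0.87 = 9.150 m
R = A/P = 6.447/9.150 = 0.7046 m
Q = (1/n)·A·R^(2/3)·S^(1/2) = (1/0.033) × 6.447 × 0.7046^(2/3) × 0.0099^(1/2) = 15.39 m³/s
V = Q/A = 15.39/6.447 = 2.387 m/s

2.39 m/s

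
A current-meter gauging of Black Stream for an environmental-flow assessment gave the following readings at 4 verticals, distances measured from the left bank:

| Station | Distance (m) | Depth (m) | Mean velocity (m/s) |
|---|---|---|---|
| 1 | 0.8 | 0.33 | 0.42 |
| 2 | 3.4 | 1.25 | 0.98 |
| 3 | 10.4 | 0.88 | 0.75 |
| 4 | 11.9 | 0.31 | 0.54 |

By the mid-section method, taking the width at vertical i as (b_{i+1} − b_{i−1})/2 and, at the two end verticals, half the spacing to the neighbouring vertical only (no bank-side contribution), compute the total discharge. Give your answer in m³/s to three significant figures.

w_1 = (3.4 − 0.8)/2 = 1.3 m; q_1 = 0.42 × 0.33 × 1.3 = 0.1802 m³/s
w_2 = (10.4 − 0.8)/2 = 4.8 m; q_2 = 0.98 × 1.25 × 4.8 = 5.880 m³/s
w_3 = (11.9 − 3.4)/2 = 4.25 m; q_3 = 0.75 × 0.88 × 4.25 = 2.805 m³/s
w_4 = (11.9 − 10.4)/2 = 0.75 m; q_4 = 0.54 × 0.31 × 0.75 = 0.1256 m³/s
Q = Σ qᵢ = 8.991 m³/s

8.99 m³/s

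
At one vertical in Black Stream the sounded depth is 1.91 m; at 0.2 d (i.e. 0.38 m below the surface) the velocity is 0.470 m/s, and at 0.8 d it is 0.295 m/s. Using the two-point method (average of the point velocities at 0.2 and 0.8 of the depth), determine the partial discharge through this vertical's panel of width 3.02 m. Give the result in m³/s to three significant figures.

2.21 m³/s

v̄ = (0.470 + 0.295) / 2 = 0.3825 m/s
q = v̄ × d × w = 0.3825 × 1.91 × 3.02 = 2.206 m³/s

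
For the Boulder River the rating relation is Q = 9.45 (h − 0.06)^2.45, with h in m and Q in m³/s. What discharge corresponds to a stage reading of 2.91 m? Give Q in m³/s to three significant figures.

Q = 9.45 × (2.91 − 0.06)^2.45 = 9.45 × 2.85^2.45 = 123.0 m³/s

123 m³/s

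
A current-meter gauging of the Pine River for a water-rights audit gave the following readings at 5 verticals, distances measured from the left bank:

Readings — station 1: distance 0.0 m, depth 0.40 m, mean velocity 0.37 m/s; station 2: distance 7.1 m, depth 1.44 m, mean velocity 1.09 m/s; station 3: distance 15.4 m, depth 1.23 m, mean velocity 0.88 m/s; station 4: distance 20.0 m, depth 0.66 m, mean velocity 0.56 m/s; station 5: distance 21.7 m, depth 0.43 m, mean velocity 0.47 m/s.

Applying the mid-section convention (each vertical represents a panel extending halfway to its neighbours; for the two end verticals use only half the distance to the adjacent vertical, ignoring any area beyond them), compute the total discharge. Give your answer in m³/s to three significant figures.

w_1 = (7.1 − 0.0)/2 = 3.55 m; q_1 = 0.37 × 0.40 × 3.55 = 0.5254 m³/s
w_2 = (15.4 − 0.0)/2 = 7.7 m; q_2 = 1.09 × 1.44 × 7.7 = 12.09 m³/s
w_3 = (20.0 − 7.1)/2 = 6.45 m; q_3 = 0.88 × 1.23 × 6.45 = 6.981 m³/s
w_4 = (21.7 − 15.4)/2 = 3.15 m; q_4 = 0.56 × 0.66 × 3.15 = 1.164 m³/s
w_5 = (21.7 − 20.0)/2 = 0.85 m; q_5 = 0.47 × 0.43 × 0.85 = 0.1718 m³/s
Q = Σ qᵢ = 20.93 m³/s

20.9 m³/s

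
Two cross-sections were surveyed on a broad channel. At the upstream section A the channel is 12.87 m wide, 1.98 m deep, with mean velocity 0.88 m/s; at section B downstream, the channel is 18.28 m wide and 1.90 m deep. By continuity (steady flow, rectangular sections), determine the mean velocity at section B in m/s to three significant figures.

Q = A₁V₁ = (12.87×1.98) × 0.88 = 22.42 m³/s
A₂ = 18.28 × 1.90 = 34.73 m²
V₂ = Q/A₂ = 22.42/34.73 = 0.6456 m/s

0.646 m/s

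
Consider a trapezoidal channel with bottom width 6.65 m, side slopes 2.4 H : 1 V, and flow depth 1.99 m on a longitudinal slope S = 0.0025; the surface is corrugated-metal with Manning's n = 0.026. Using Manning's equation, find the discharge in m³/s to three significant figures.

53.1 m³/s

A = (b + z·y)·y = (6.65 + 2.4×1.99)×1.99 = 22.74 m²
P = b + 2y√(1+z²) = 6.65 + 2×1.99×√(1+2.4²) = 17.00 m
R = A/P = 22.74/17.00 = 1.338 m
Q = (1/n)·A·R^(2/3)·S^(1/2) = (1/0.026) × 22.74 × 1.338^(2/3) × 0.0025^(1/2) = 53.09 m³/s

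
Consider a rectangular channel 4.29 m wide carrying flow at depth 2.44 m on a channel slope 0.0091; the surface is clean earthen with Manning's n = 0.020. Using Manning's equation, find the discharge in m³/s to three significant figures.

54.5 m³/s

A = b·y = 4.29 × 2.44 = 10.47 m²
P = b + 2y = 4.29 + 2×2.44 = 9.170 m
R = A/P = 10.47/9.170 = 1.142 m
Q = (1/n)·A·R^(2/3)·S^(1/2) = (1/0.020) × 10.47 × 1.142^(2/3) × 0.0091^(1/2) = 54.53 m³/s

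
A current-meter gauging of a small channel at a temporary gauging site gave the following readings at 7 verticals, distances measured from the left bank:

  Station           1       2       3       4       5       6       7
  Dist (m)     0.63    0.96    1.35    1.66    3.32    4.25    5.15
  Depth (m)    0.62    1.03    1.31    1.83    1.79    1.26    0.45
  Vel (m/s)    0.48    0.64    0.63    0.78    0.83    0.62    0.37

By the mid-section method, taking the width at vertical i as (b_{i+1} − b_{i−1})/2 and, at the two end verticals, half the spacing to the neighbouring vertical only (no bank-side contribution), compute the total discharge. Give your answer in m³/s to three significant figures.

w_1 = (0.96 − 0.63)/2 = 0.165 m; q_1 = 0.48 × 0.62 × 0.165 = 0.04910 m³/s
w_2 = (1.35 − 0.63)/2 = 0.36 m; q_2 = 0.64 × 1.03 × 0.36 = 0.2373 m³/s
w_3 = (1.66 − 0.96)/2 = 0.35 m; q_3 = 0.63 × 1.31 × 0.35 = 0.2889 m³/s
w_4 = (3.32 − 1.35)/2 = 0.985 m; q_4 = 0.78 × 1.83 × 0.985 = 1.406 m³/s
w_5 = (4.25 − 1.66)/2 = 1.295 m; q_5 = 0.83 × 1.79 × 1.295 = 1.924 m³/s
w_6 = (5.15 − 3.32)/2 = 0.915 m; q_6 = 0.62 × 1.26 × 0.915 = 0.7148 m³/s
w_7 = (5.15 − 4.25)/2 = 0.45 m; q_7 = 0.37 × 0.45 × 0.45 = 0.07493 m³/s
Q = Σ qᵢ = 4.695 m³/s

4.69 m³/s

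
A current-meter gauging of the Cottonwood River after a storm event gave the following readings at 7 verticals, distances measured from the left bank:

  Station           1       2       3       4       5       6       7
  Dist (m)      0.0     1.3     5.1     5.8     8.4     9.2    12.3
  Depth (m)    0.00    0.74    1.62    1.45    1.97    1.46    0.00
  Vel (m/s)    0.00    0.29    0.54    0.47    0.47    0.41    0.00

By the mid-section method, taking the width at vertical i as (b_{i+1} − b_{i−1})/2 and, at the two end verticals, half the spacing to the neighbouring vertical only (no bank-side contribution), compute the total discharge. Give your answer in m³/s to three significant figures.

6.38 m³/s

w_2 = (5.1 − 0.0)/2 = 2.55 m; q_2 = 0.29 × 0.74 × 2.55 = 0.5472 m³/s
w_3 = (5.8 − 1.3)/2 = 2.25 m; q_3 = 0.54 × 1.62 × 2.25 = 1.968 m³/s
w_4 = (8.4 − 5.1)/2 = 1.65 m; q_4 = 0.47 × 1.45 × 1.65 = 1.124 m³/s
w_5 = (9.2 − 5.8)/2 = 1.7 m; q_5 = 0.47 × 1.97 × 1.7 = 1.574 m³/s
w_6 = (12.3 − 8.4)/2 = 1.95 m; q_6 = 0.41 × 1.46 × 1.95 = 1.167 m³/s
Stations 1, 7 contribute zero (depth or velocity is 0).
Q = Σ qᵢ = 6.381 m³/s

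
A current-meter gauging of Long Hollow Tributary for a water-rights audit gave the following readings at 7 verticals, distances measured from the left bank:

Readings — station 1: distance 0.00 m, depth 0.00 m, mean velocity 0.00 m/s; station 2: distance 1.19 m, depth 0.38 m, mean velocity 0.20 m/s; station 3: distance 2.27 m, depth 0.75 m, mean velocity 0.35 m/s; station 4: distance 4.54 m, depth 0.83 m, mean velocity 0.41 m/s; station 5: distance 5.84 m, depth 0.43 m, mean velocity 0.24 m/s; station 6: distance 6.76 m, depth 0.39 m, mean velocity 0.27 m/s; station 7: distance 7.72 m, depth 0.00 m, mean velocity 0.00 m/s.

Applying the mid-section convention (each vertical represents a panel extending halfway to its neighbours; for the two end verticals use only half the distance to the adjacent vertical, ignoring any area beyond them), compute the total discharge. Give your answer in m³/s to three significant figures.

w_2 = (2.27 − 0.00)/2 = 1.135 m; q_2 = 0.20 × 0.38 × 1.135 = 0.08626 m³/s
w_3 = (4.54 − 1.19)/2 = 1.675 m; q_3 = 0.35 × 0.75 × 1.675 = 0.4397 m³/s
w_4 = (5.84 − 2.27)/2 = 1.785 m; q_4 = 0.41 × 0.83 × 1.785 = 0.6074 m³/s
w_5 = (6.76 − 4.54)/2 = 1.11 m; q_5 = 0.24 × 0.43 × 1.11 = 0.1146 m³/s
w_6 = (7.72 − 5.84)/2 = 0.94 m; q_6 = 0.27 × 0.39 × 0.94 = 0.09898 m³/s
Stations 1, 7 contribute zero (depth or velocity is 0).
Q = Σ qᵢ = 1.347 m³/s

1.35 m³/s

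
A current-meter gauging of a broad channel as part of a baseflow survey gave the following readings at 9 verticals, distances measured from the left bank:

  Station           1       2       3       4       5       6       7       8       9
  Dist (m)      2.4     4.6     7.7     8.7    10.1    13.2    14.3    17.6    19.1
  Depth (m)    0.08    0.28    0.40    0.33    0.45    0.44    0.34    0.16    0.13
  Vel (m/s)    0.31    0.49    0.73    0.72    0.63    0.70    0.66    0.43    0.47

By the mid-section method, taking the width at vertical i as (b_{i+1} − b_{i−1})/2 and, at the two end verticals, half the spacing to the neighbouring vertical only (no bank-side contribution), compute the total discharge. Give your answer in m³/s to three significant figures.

w_1 = (4.6 − 2.4)/2 = 1.1 m; q_1 = 0.31 × 0.08 × 1.1 = 0.02728 m³/s
w_2 = (7.7 − 2.4)/2 = 2.65 m; q_2 = 0.49 × 0.28 × 2.65 = 0.3636 m³/s
w_3 = (8.7 − 4.6)/2 = 2.05 m; q_3 = 0.73 × 0.40 × 2.05 = 0.5986 m³/s
w_4 = (10.1 − 7.7)/2 = 1.2 m; q_4 = 0.72 × 0.33 × 1.2 = 0.2851 m³/s
w_5 = (13.2 − 8.7)/2 = 2.25 m; q_5 = 0.63 × 0.45 × 2.25 = 0.6379 m³/s
w_6 = (14.3 − 10.1)/2 = 2.1 m; q_6 = 0.70 × 0.44 × 2.1 = 0.6468 m³/s
w_7 = (17.6 − 13.2)/2 = 2.2 m; q_7 = 0.66 × 0.34 × 2.2 = 0.4937 m³/s
w_8 = (19.1 − 14.3)/2 = 2.4 m; q_8 = 0.43 × 0.16 × 2.4 = 0.1651 m³/s
w_9 = (19.1 − 17.6)/2 = 0.75 m; q_9 = 0.47 × 0.13 × 0.75 = 0.04583 m³/s
Q = Σ qᵢ = 3.264 m³/s

3.26 m³/s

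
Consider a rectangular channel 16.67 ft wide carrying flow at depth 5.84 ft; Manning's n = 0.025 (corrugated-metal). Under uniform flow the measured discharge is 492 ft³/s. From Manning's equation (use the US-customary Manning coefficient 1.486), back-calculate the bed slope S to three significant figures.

A = b·y = 16.67 × 5.84 = 97.35 ft²
P = b + 2y = 16.67 + 2×5.84 = 28.35 ft
R = A/P = 97.35/28.35 = 3.434 ft
S = (Q·n / (1.486·A·R^(2/3)))² = (492×0.025 / (1.486×97.35×2.276))² = 0.001395

0.00140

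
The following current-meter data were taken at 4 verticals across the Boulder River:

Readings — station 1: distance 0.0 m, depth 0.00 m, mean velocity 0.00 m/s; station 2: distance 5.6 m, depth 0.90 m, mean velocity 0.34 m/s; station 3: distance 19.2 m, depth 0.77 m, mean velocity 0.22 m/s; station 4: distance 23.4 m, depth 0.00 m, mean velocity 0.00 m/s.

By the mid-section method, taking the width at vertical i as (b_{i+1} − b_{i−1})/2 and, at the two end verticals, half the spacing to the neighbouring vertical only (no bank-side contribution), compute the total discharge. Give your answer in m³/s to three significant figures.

4.45 m³/s

w_2 = (19.2 − 0.0)/2 = 9.6 m; q_2 = 0.34 × 0.90 × 9.6 = 2.938 m³/s
w_3 = (23.4 − 5.6)/2 = 8.9 m; q_3 = 0.22 × 0.77 × 8.9 = 1.508 m³/s
Stations 1, 4 contribute zero (depth or velocity is 0).
Q = Σ qᵢ = 4.445 m³/s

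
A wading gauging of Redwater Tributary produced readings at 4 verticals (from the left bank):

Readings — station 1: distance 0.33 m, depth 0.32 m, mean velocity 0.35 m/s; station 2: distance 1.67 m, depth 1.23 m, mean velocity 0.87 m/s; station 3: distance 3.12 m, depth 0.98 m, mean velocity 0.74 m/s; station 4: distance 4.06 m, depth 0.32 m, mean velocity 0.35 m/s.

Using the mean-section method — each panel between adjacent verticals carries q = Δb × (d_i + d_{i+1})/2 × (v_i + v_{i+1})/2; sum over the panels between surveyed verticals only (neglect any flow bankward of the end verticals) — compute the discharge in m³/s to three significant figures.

2.26 m³/s

Panel 1-2: Δb = 1.34 m, d̄ = (0.32+1.23)/2 = 0.775, v̄ = (0.35+0.87)/2 = 0.61 → q = 1.34×0.775×0.61 = 0.6335 m³/s
Panel 2-3: Δb = 1.45 m, d̄ = (1.23+0.98)/2 = 1.105, v̄ = (0.87+0.74)/2 = 0.805 → q = 1.45×1.105×0.805 = 1.290 m³/s
Panel 3-4: Δb = 0.94 m, d̄ = (0.98+0.32)/2 = 0.65, v̄ = (0.74+0.35)/2 = 0.545 → q = 0.94×0.65×0.545 = 0.3330 m³/s
Q = Σ q = 2.256 m³/s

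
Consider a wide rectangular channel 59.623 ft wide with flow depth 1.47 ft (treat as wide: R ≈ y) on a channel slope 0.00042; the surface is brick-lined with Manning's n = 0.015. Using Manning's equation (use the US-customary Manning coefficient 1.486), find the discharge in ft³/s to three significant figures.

A = b·y = 59.623 × 1.47 = 87.65 ft²
Wide channel: R ≈ y = 1.47 ft
Q = (1.486/n)·A·R^(2/3)·S^(1/2) = (1.486/0.015) × 87.65 × 1.470^(2/3) × 0.00042^(1/2) = 230.1 ft³/s

230 ft³/s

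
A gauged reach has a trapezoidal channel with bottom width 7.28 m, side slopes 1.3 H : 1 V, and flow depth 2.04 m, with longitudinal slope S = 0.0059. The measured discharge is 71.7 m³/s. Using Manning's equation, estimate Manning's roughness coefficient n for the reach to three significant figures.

A = (b + z·y)·y = (7.28 + 1.3×2.04)×2.04 = 20.26 m²
P = b + 2y√(1+z²) = 7.28 + 2×2.04×√(1+1.3²) = 13.97 m
R = A/P = 20.26/13.97 = 1.450 m
n = (1/Q)·A·R^(2/3)·S^(1/2) = (1/71.7) × 20.26 × 1.281 × 0.07681 = 0.02781

0.0278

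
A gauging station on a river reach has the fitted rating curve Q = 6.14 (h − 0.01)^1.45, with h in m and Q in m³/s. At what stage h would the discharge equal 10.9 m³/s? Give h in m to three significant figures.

1.50 m

h − h₀ = (Q/C)^(1/b) = (10.9/6.14)^(1/1.45) = 1.486 m
h = 0.01 + 1.486 = 1.496 m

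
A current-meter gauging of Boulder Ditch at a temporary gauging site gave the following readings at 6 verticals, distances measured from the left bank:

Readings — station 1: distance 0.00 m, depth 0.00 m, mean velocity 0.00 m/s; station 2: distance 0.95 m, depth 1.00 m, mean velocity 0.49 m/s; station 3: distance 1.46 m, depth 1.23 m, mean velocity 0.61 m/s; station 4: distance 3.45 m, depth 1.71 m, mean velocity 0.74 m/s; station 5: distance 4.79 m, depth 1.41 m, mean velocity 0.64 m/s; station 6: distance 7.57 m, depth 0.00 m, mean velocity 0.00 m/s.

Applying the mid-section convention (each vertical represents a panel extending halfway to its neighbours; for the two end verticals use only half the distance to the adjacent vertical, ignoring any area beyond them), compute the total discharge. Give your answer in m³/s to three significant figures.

5.26 m³/s

w_2 = (1.46 − 0.00)/2 = 0.73 m; q_2 = 0.49 × 1.00 × 0.73 = 0.3577 m³/s
w_3 = (3.45 − 0.95)/2 = 1.25 m; q_3 = 0.61 × 1.23 × 1.25 = 0.9379 m³/s
w_4 = (4.79 − 1.46)/2 = 1.665 m; q_4 = 0.74 × 1.71 × 1.665 = 2.107 m³/s
w_5 = (7.57 − 3.45)/2 = 2.06 m; q_5 = 0.64 × 1.41 × 2.06 = 1.859 m³/s
Stations 1, 6 contribute zero (depth or velocity is 0).
Q = Σ qᵢ = 5.261 m³/s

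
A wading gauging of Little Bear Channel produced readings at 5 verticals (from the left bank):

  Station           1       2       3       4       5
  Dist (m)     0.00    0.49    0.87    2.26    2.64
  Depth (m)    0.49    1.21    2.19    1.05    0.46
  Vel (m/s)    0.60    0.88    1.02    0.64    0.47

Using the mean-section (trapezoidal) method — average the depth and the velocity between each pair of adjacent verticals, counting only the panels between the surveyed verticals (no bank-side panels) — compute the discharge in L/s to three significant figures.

2950 L/s

Panel 1-2: Δb = 0.49 m, d̄ = (0.49+1.21)/2 = 0.85, v̄ = (0.60+0.88)/2 = 0.74 → q = 0.49×0.85×0.74 = 0.3082 m³/s
Panel 2-3: Δb = 0.38 m, d̄ = (1.21+2.19)/2 = 1.7, v̄ = (0.88+1.02)/2 = 0.95 → q = 0.38×1.7×0.95 = 0.6137 m³/s
Panel 3-4: Δb = 1.39 m, d̄ = (2.19+1.05)/2 = 1.62, v̄ = (1.02+0.64)/2 = 0.83 → q = 1.39×1.62×0.83 = 1.869 m³/s
Panel 4-5: Δb = 0.38 m, d̄ = (1.05+0.46)/2 = 0.755, v̄ = (0.64+0.47)/2 = 0.555 → q = 0.38×0.755×0.555 = 0.1592 m³/s
Q = Σ q = 2.950 m³/s
= 2.950 × 1000 = 2950 L/s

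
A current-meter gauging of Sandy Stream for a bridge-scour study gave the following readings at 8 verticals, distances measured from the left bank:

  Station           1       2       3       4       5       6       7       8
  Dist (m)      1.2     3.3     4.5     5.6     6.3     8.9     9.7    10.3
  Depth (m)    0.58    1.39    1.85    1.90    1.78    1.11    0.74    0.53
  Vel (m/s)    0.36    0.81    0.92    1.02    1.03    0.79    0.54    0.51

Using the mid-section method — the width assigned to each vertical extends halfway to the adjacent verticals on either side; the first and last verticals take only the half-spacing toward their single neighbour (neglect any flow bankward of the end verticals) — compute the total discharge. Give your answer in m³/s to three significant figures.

w_1 = (3.3 − 1.2)/2 = 1.05 m; q_1 = 0.36 × 0.58 × 1.05 = 0.2192 m³/s
w_2 = (4.5 − 1.2)/2 = 1.65 m; q_2 = 0.81 × 1.39 × 1.65 = 1.858 m³/s
w_3 = (5.6 − 3.3)/2 = 1.15 m; q_3 = 0.92 × 1.85 × 1.15 = 1.957 m³/s
w_4 = (6.3 − 4.5)/2 = 0.9 m; q_4 = 1.02 × 1.90 × 0.9 = 1.744 m³/s
w_5 = (8.9 − 5.6)/2 = 1.65 m; q_5 = 1.03 × 1.78 × 1.65 = 3.025 m³/s
w_6 = (9.7 − 6.3)/2 = 1.7 m; q_6 = 0.79 × 1.11 × 1.7 = 1.491 m³/s
w_7 = (10.3 − 8.9)/2 = 0.7 m; q_7 = 0.54 × 0.74 × 0.7 = 0.2797 m³/s
w_8 = (10.3 − 9.7)/2 = 0.3 m; q_8 = 0.51 × 0.53 × 0.3 = 0.08109 m³/s
Q = Σ qᵢ = 10.66 m³/s

10.7 m³/s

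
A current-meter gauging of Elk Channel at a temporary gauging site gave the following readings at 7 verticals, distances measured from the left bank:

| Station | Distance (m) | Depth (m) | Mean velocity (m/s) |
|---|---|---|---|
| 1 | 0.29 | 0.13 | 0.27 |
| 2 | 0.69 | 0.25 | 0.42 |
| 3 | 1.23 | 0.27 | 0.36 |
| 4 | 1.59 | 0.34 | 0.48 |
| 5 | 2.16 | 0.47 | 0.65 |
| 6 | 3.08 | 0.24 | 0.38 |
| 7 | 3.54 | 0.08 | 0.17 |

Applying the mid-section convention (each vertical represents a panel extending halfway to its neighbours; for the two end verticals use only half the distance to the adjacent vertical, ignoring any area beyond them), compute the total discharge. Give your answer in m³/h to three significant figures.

w_1 = (0.69 − 0.29)/2 = 0.2 m; q_1 = 0.27 × 0.13 × 0.2 = 0.007020 m³/s
w_2 = (1.23 − 0.29)/2 = 0.47 m; q_2 = 0.42 × 0.25 × 0.47 = 0.04935 m³/s
w_3 = (1.59 − 0.69)/2 = 0.45 m; q_3 = 0.36 × 0.27 × 0.45 = 0.04374 m³/s
w_4 = (2.16 − 1.23)/2 = 0.465 m; q_4 = 0.48 × 0.34 × 0.465 = 0.07589 m³/s
w_5 = (3.08 − 1.59)/2 = 0.745 m; q_5 = 0.65 × 0.47 × 0.745 = 0.2276 m³/s
w_6 = (3.54 − 2.16)/2 = 0.69 m; q_6 = 0.38 × 0.24 × 0.69 = 0.06293 m³/s
w_7 = (3.54 − 3.08)/2 = 0.23 m; q_7 = 0.17 × 0.08 × 0.23 = 0.003128 m³/s
Q = Σ qᵢ = 0.4697 m³/s
= 0.4697 × 3600 = 1691 m³/h

1690 m³/h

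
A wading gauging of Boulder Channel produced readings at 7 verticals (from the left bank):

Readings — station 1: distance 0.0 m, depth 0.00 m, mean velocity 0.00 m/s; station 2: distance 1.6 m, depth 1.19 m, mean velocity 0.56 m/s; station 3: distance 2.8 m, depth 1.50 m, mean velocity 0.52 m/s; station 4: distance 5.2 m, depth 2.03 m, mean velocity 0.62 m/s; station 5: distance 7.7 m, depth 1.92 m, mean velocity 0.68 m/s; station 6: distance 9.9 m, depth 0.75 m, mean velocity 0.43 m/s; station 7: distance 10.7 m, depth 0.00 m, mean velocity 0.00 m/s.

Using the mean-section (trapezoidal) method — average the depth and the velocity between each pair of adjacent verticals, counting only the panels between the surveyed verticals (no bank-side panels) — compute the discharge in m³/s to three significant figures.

8.46 m³/s

Panel 1-2: Δb = 1.6 m, d̄ = (0.00+1.19)/2 = 0.595, v̄ = (0.00+0.56)/2 = 0.28 → q = 1.6×0.595×0.28 = 0.2666 m³/s
Panel 2-3: Δb = 1.2 m, d̄ = (1.19+1.50)/2 = 1.345, v̄ = (0.56+0.52)/2 = 0.54 → q = 1.2×1.345×0.54 = 0.8716 m³/s
Panel 3-4: Δb = 2.4 m, d̄ = (1.50+2.03)/2 = 1.765, v̄ = (0.52+0.62)/2 = 0.57 → q = 2.4×1.765×0.57 = 2.415 m³/s
Panel 4-5: Δb = 2.5 m, d̄ = (2.03+1.92)/2 = 1.975, v̄ = (0.62+0.68)/2 = 0.65 → q = 2.5×1.975×0.65 = 3.209 m³/s
Panel 5-6: Δb = 2.2 m, d̄ = (1.92+0.75)/2 = 1.335, v̄ = (0.68+0.43)/2 = 0.555 → q = 2.2×1.335×0.555 = 1.630 m³/s
Panel 6-7: Δb = 0.8 m, d̄ = (0.75+0.00)/2 = 0.375, v̄ = (0.43+0.00)/2 = 0.215 → q = 0.8×0.375×0.215 = 0.06450 m³/s
Q = Σ q = 8.457 m³/s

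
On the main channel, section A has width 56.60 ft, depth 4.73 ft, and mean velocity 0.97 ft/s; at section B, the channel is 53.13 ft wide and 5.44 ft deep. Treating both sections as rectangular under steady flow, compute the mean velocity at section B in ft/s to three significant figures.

0.898 ft/s

Q = A₁V₁ = (56.60×4.73) × 0.97 = 259.7 ft³/s
A₂ = 53.13 × 5.44 = 289.0 ft²
V₂ = Q/A₂ = 259.7/289.0 = 0.8985 ft/s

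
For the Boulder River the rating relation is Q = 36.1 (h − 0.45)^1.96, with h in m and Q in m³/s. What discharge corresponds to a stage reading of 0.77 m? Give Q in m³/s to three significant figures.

Q = 36.1 × (0.77 − 0.45)^1.96 = 36.1 × 0.32^1.96 = 3.869 m³/s

3.87 m³/s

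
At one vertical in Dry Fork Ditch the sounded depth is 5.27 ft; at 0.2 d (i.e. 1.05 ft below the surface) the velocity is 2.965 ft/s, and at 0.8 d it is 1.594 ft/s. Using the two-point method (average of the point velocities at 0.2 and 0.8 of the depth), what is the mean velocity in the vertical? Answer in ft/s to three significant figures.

v̄ = (2.965 + 1.594) / 2 = 2.280 ft/s

2.28 ft/s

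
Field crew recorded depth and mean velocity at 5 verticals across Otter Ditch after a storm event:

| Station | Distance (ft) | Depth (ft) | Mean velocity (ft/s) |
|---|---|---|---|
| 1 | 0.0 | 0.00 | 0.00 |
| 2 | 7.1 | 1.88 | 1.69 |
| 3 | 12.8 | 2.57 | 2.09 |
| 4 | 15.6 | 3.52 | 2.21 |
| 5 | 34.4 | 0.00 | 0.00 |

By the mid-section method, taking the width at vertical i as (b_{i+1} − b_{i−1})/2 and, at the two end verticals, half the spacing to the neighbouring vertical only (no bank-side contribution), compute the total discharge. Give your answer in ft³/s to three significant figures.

127 ft³/s

w_2 = (12.8 − 0.0)/2 = 6.4 ft; q_2 = 1.69 × 1.88 × 6.4 = 20.33 ft³/s
w_3 = (15.6 − 7.1)/2 = 4.25 ft; q_3 = 2.09 × 2.57 × 4.25 = 22.83 ft³/s
w_4 = (34.4 − 12.8)/2 = 10.8 ft; q_4 = 2.21 × 3.52 × 10.8 = 84.02 ft³/s
Stations 1, 5 contribute zero (depth or velocity is 0).
Q = Σ qᵢ = 127.2 ft³/s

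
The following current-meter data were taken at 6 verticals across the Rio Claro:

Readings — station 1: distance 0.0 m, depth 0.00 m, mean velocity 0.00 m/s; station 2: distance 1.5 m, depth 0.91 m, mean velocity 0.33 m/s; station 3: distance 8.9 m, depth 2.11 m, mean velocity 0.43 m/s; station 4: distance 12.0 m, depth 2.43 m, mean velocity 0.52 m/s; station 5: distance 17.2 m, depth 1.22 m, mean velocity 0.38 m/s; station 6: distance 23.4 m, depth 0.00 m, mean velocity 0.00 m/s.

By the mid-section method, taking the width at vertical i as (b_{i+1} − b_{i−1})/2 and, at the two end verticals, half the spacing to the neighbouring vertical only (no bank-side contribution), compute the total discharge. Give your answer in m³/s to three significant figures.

14.0 m³/s

w_2 = (8.9 − 0.0)/2 = 4.45 m; q_2 = 0.33 × 0.91 × 4.45 = 1.336 m³/s
w_3 = (12.0 − 1.5)/2 = 5.25 m; q_3 = 0.43 × 2.11 × 5.25 = 4.763 m³/s
w_4 = (17.2 − 8.9)/2 = 4.15 m; q_4 = 0.52 × 2.43 × 4.15 = 5.244 m³/s
w_5 = (23.4 − 12.0)/2 = 5.7 m; q_5 = 0.38 × 1.22 × 5.7 = 2.643 m³/s
Stations 1, 6 contribute zero (depth or velocity is 0).
Q = Σ qᵢ = 13.99 m³/s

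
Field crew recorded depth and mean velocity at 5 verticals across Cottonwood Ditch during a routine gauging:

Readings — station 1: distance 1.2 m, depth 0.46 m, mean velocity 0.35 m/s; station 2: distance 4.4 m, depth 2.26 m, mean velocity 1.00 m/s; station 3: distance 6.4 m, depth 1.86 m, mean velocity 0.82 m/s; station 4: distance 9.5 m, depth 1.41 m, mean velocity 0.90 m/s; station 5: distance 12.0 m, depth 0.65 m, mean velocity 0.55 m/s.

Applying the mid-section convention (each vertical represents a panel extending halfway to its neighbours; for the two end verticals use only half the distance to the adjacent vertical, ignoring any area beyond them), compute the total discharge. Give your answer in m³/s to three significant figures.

14.0 m³/s

w_1 = (4.4 − 1.2)/2 = 1.6 m; q_1 = 0.35 × 0.46 × 1.6 = 0.2576 m³/s
w_2 = (6.4 − 1.2)/2 = 2.6 m; q_2 = 1.00 × 2.26 × 2.6 = 5.876 m³/s
w_3 = (9.5 − 4.4)/2 = 2.55 m; q_3 = 0.82 × 1.86 × 2.55 = 3.889 m³/s
w_4 = (12.0 − 6.4)/2 = 2.8 m; q_4 = 0.90 × 1.41 × 2.8 = 3.553 m³/s
w_5 = (12.0 − 9.5)/2 = 1.25 m; q_5 = 0.55 × 0.65 × 1.25 = 0.4469 m³/s
Q = Σ qᵢ = 14.02 m³/s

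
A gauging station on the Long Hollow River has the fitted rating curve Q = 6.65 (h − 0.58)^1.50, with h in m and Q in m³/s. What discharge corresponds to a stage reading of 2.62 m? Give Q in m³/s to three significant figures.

19.4 m³/s

Q = 6.65 × (2.62 − 0.58)^1.50 = 6.65 × 2.04^1.50 = 19.38 m³/s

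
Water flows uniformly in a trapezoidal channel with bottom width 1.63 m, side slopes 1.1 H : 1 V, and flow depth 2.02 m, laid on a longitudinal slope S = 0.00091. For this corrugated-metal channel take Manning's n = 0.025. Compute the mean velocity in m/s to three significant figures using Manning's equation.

A = (b + z·y)·y = (1.63 + 1.1×2.02)×2.02 = 7.781 m²
P = b + 2y√(1+z²) = 1.63 + 2×2.02×√(1+1.1²) = 7.636 m
R = A/P = 7.781/7.636 = 1.019 m
Q = (1/n)·A·R^(2/3)·S^(1/2) = (1/0.025) × 7.781 × 1.019^(2/3) × 0.00091^(1/2) = 9.508 m³/s
V = Q/A = 9.508/7.781 = 1.222 m/s

1.22 m/s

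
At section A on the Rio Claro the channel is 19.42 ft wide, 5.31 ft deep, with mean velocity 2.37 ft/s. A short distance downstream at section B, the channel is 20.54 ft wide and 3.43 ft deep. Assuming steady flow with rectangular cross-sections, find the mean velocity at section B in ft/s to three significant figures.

Q = A₁V₁ = (19.42×5.31) × 2.37 = 244.4 ft³/s
A₂ = 20.54 × 3.43 = 70.45 ft²
V₂ = Q/A₂ = 244.4/70.45 = 3.469 ft/s

3.47 ft/s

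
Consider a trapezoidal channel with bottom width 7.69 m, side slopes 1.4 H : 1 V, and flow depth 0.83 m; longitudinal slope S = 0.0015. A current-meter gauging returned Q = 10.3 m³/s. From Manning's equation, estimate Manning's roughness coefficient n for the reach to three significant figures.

0.0217

A = (b + z·y)·y = (7.69 + 1.4×0.83)×0.83 = 7.347 m²
P = b + 2y√(1+z²) = 7.69 + 2×0.83×√(1+1.4²) = 10.55 m
R = A/P = 7.347/10.55 = 0.6967 m
n = (1/Q)·A·R^(2/3)·S^(1/2) = (1/10.3) × 7.347 × 0.7859 × 0.03873 = 0.02171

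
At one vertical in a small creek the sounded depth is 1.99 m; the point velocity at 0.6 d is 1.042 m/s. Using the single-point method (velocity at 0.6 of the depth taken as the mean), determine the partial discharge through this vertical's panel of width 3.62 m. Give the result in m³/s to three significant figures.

v̄ = v₀.₆ = 1.042 m/s
q = v̄ × d × w = 1.042 × 1.99 × 3.62 = 7.506 m³/s

7.51 m³/s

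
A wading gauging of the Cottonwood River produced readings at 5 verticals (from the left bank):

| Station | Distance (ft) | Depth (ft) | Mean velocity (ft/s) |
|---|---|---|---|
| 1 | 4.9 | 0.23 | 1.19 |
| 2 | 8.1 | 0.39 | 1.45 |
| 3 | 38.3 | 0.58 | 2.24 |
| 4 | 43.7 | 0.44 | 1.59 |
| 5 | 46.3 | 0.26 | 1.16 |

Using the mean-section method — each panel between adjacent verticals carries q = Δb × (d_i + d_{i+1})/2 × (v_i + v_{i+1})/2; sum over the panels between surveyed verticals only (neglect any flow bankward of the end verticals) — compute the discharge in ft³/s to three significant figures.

34.9 ft³/s

Panel 1-2: Δb = 3.2 ft, d̄ = (0.23+0.39)/2 = 0.31, v̄ = (1.19+1.45)/2 = 1.32 → q = 3.2×0.31×1.32 = 1.309 ft³/s
Panel 2-3: Δb = 30.2 ft, d̄ = (0.39+0.58)/2 = 0.485, v̄ = (1.45+2.24)/2 = 1.845 → q = 30.2×0.485×1.845 = 27.02 ft³/s
Panel 3-4: Δb = 5.4 ft, d̄ = (0.58+0.44)/2 = 0.51, v̄ = (2.24+1.59)/2 = 1.915 → q = 5.4×0.51×1.915 = 5.274 ft³/s
Panel 4-5: Δb = 2.6 ft, d̄ = (0.44+0.26)/2 = 0.35, v̄ = (1.59+1.16)/2 = 1.375 → q = 2.6×0.35×1.375 = 1.251 ft³/s
Q = Σ q = 34.86 ft³/s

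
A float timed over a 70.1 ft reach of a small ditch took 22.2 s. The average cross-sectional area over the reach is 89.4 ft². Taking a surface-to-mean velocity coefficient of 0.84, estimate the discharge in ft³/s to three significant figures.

237 ft³/s

v_surface = L / t̄ = 70.1 / 22.2 = 3.158 ft/s
v_mean = 0.84 × 3.158 = 2.652 ft/s
Q = A × v_mean = 89.4 × 2.652 = 237.1 ft³/s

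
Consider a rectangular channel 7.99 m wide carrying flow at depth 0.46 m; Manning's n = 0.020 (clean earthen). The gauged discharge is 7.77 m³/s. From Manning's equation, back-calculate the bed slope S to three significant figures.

A = b·y = 7.99 × 0.46 = 3.675 m²
P = b + 2y = 7.99 + 2×0.46 = 8.910 m
R = A/P = 3.675/8.910 = 0.4125 m
S = (Q·n / (1·A·R^(2/3)))² = (7.77×0.020 / (1×3.675×0.5541))² = 0.005822

0.00582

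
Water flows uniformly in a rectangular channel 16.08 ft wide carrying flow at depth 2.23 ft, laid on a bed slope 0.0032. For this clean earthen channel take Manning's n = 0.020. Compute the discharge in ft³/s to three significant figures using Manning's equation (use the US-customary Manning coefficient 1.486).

219 ft³/s

A = b·y = 16.08 × 2.23 = 35.86 ft²
P = b + 2y = 16.08 + 2×2.23 = 20.54 ft
R = A/P = 35.86/20.54 = 1.746 ft
Q = (1.486/n)·A·R^(2/3)·S^(1/2) = (1.486/0.020) × 35.86 × 1.746^(2/3) × 0.0032^(1/2) = 218.5 ft³/s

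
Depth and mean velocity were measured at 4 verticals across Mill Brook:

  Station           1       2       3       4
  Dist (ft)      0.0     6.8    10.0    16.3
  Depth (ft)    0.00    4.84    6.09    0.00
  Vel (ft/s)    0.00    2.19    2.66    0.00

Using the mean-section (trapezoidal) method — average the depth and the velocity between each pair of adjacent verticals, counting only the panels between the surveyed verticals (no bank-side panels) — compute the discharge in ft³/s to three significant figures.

Panel 1-2: Δb = 6.8 ft, d̄ = (0.00+4.84)/2 = 2.42, v̄ = (0.00+2.19)/2 = 1.095 → q = 6.8×2.42×1.095 = 18.02 ft³/s
Panel 2-3: Δb = 3.2 ft, d̄ = (4.84+6.09)/2 = 5.465, v̄ = (2.19+2.66)/2 = 2.425 → q = 3.2×5.465×2.425 = 42.41 ft³/s
Panel 3-4: Δb = 6.3 ft, d̄ = (6.09+0.00)/2 = 3.045, v̄ = (2.66+0.00)/2 = 1.33 → q = 6.3×3.045×1.33 = 25.51 ft³/s
Q = Σ q = 85.94 ft³/s

85.9 ft³/s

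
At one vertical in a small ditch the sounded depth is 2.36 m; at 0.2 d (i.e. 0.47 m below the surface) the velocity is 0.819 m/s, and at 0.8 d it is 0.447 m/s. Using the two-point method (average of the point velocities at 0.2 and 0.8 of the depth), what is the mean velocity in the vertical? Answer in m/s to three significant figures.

v̄ = (0.819 + 0.447) / 2 = 0.6330 m/s

0.633 m/s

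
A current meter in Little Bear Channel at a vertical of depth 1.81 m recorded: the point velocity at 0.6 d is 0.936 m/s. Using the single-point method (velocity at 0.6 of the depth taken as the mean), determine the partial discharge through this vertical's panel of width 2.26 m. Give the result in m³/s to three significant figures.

v̄ = v₀.₆ = 0.936 m/s
q = v̄ × d × w = 0.9360 × 1.81 × 2.26 = 3.829 m³/s

3.83 m³/s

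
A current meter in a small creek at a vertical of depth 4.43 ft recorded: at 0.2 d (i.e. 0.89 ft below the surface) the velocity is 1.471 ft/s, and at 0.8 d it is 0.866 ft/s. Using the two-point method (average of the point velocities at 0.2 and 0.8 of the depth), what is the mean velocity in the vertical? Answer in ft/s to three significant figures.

1.17 ft/s

v̄ = (1.471 + 0.866) / 2 = 1.169 ft/s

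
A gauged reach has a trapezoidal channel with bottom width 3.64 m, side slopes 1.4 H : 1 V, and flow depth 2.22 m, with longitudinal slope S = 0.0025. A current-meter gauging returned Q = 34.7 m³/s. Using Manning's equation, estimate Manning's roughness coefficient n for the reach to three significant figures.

0.0261

A = (b + z·y)·y = (3.64 + 1.4×2.22)×2.22 = 14.98 m²
P = b + 2y√(1+z²) = 3.64 + 2×2.22×√(1+1.4²) = 11.28 m
R = A/P = 14.98/11.28 = 1.328 m
n = (1/Q)·A·R^(2/3)·S^(1/2) = (1/34.7) × 14.98 × 1.208 × 0.05000 = 0.02608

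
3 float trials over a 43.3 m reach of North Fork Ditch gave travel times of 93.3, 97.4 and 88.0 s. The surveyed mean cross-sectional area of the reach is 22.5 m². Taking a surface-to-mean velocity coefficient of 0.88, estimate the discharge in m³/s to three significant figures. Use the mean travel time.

t̄ = (93.3 + 97.4 + 88.0) / 3 = 92.9 s
v_surface = L / t̄ = 43.3 / 92.9 = 0.4661 m/s
v_mean = 0.88 × 0.4661 = 0.4102 m/s
Q = A × v_mean = 22.5 × 0.4102 = 9.229 m³/s

9.23 m³/s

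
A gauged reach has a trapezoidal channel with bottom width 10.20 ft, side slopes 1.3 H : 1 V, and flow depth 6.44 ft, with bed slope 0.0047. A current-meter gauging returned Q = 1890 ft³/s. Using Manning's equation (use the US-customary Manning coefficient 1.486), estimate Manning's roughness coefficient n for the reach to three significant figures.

A = (b + z·y)·y = (10.20 + 1.3×6.44)×6.44 = 119.6 ft²
P = b + 2y√(1+z²) = 10.20 + 2×6.44×√(1+1.3²) = 31.32 ft
R = A/P = 119.6/31.32 = 3.818 ft
n = (1.486/Q)·A·R^(2/3)·S^(1/2) = (1.486/1890) × 119.6 × 2.443 × 0.06856 = 0.01575

0.0157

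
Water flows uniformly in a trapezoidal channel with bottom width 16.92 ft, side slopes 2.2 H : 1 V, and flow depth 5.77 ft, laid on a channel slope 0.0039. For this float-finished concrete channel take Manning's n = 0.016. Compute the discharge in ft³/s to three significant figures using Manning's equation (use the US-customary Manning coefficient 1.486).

A = (b + z·y)·y = (16.92 + 2.2×5.77)×5.77 = 170.9 ft²
P = b + 2y√(1+z²) = 16.92 + 2×5.77×√(1+2.2²) = 44.81 ft
R = A/P = 170.9/44.81 = 3.813 ft
Q = (1.486/n)·A·R^(2/3)·S^(1/2) = (1.486/0.016) × 170.9 × 3.813^(2/3) × 0.0039^(1/2) = 2419 ft³/s

2420 ft³/s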